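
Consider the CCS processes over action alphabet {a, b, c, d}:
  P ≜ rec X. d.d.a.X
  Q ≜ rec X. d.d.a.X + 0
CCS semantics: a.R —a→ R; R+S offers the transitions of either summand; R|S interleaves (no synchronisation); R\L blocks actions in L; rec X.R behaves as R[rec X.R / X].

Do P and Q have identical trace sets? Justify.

LTS(P): 3 reachable states
  m0 = rec X. d.d.a.X ⊢ --d--▸ m1
  m1 = d.a.(rec X. d.d.a.X) ⊢ --d--▸ m2
  m2 = a.(rec X. d.d.a.X) ⊢ --a--▸ m0
LTS(Q): 3 reachable states
  n0 = rec X. d.d.a.X + 0 ⊢ --d--▸ n1
  n1 = d.a.(rec X. d.d.a.X + 0) ⊢ --d--▸ n2
  n2 = a.(rec X. d.d.a.X + 0) ⊢ --a--▸ n0
Partition-refinement fixed point:
  B0 = {m0, n0}
  B1 = {m1, n1}
  B2 = {m2, n2}
m0 ∈ B0, n0 ∈ B0 → same block
Bisimilar ⇒ trace-equivalent.

trace-equivalent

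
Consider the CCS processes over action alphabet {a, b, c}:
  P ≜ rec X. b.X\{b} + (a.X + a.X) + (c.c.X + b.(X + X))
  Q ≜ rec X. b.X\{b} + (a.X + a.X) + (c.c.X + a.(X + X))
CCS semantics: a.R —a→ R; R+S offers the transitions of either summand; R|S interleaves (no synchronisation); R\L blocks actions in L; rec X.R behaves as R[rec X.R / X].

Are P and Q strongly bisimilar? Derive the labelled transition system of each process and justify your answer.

not bisimilar

Reachable graph of P (5 states):
  s0 = rec X. b.X\{b} + (a.X + a.X) + (c.c.X + b.(X + X)) | ··a··> s0, ··b··> s1, ··b··> s2, ··c··> s3
  s1 = (rec X. b.X\{b} + (a.X + a.X) + (c.c.X + b.(X + X))) + (rec X. b.X\{b} + (a.X + a.X) + (c.c.X + b.(X + X))) | ··a··> s0, ··b··> s1, ··b··> s2, ··c··> s3
  s2 = (rec X. b.X\{b} + (a.X + a.X) + (c.c.X + b.(X + X)))\{b} | ··a··> s2, ··c··> s4
  s3 = c.(rec X. b.X\{b} + (a.X + a.X) + (c.c.X + b.(X + X))) | ··c··> s0
  s4 = (c.(rec X. b.X\{b} + (a.X + a.X) + (c.c.X + b.(X + X))))\{b} | ··c··> s2
Reachable graph of Q (6 states):
  t0 = rec X. b.X\{b} + (a.X + a.X) + (c.c.X + a.(X + X)) | ··a··> t0, ··a··> t1, ··b··> t2, ··c··> t3
  t1 = (rec X. b.X\{b} + (a.X + a.X) + (c.c.X + a.(X + X))) + (rec X. b.X\{b} + (a.X + a.X) + (c.c.X + a.(X + X))) | ··a··> t0, ··a··> t1, ··b··> t2, ··c··> t3
  t2 = (rec X. b.X\{b} + (a.X + a.X) + (c.c.X + a.(X + X)))\{b} | ··a··> t2, ··a··> t4, ··c··> t5
  t3 = c.(rec X. b.X\{b} + (a.X + a.X) + (c.c.X + a.(X + X))) | ··c··> t0
  t4 = ((rec X. b.X\{b} + (a.X + a.X) + (c.c.X + a.(X + X))) + (rec X. b.X\{b} + (a.X + a.X) + (c.c.X + a.(X + X))))\{b} | ··a··> t2, ··a··> t4, ··c··> t5
  t5 = (c.(rec X. b.X\{b} + (a.X + a.X) + (c.c.X + a.(X + X))))\{b} | ··c··> t2
Bisimilarity quotient blocks:
  B0 = {s0, s1}
  B1 = {s2, t2, t4}
  B2 = {s4, t5}
  B3 = {s3}
  B4 = {t0, t1}
  B5 = {t3}
s0 ∈ B0, t0 ∈ B4 → different blocks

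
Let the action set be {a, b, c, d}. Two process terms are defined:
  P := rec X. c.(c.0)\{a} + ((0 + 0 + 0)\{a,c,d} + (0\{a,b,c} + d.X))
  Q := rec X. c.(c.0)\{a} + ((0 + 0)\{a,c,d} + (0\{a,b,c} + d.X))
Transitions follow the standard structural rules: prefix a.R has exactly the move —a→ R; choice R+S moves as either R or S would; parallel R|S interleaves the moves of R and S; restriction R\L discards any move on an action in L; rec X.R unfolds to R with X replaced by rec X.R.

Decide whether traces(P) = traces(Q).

Reachable graph of P (3 states):
  s0 = rec X. c.(c.0)\{a} + ((0 + 0 + 0)\{a,c,d} + (0\{a,b,c} + d.X)) :: ··c··> s1, ··d··> s0
  s1 = (c.0)\{a} :: ··c··> s2
  s2 = 0\{a} :: (no moves)
Reachable graph of Q (3 states):
  t0 = rec X. c.(c.0)\{a} + ((0 + 0)\{a,c,d} + (0\{a,b,c} + d.X)) :: ··c··> t1, ··d··> t0
  t1 = (c.0)\{a} :: ··c··> t2
  t2 = 0\{a} :: (no moves)
Coarsest stable partition (strong bisimilarity classes):
  B0 = {s0, t0}
  B1 = {s1, t1}
  B2 = {s2, t2}
s0 ∈ B0, t0 ∈ B0 → same block
Bisimilar ⇒ trace-equivalent.

YES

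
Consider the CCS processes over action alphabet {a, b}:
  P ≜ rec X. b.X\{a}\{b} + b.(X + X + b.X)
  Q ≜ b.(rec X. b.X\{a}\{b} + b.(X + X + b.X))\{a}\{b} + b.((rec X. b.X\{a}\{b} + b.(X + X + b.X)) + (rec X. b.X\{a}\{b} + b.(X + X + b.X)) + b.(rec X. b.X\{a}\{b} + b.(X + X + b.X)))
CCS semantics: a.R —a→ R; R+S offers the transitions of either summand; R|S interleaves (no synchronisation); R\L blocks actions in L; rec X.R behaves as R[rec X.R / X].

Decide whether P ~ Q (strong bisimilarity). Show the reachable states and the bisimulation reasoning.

P ~ Q

Reachable graph of P (3 states):
  s0 = rec X. b.X\{a}\{b} + b.(X + X + b.X) → -b-> s1, -b-> s2
  s1 = (rec X. b.X\{a}\{b} + b.(X + X + b.X)) + (rec X. b.X\{a}\{b} + b.(X + X + b.X)) + b.(rec X. b.X\{a}\{b} + b.(X + X + b.X)) → -b-> s0, -b-> s1, -b-> s2
  s2 = (rec X. b.X\{a}\{b} + b.(X + X + b.X))\{a}\{b} → stopped
Reachable graph of Q (4 states):
  t0 = b.(rec X. b.X\{a}\{b} + b.(X + X + b.X))\{a}\{b} + b.((rec X. b.X\{a}\{b} + b.(X + X + b.X)) + (rec X. b.X\{a}\{b} + b.(X + X + b.X)) + b.(rec X. b.X\{a}\{b} + b.(X + X + b.X))) → -b-> t1, -b-> t2
  t1 = (rec X. b.X\{a}\{b} + b.(X + X + b.X)) + (rec X. b.X\{a}\{b} + b.(X + X + b.X)) + b.(rec X. b.X\{a}\{b} + b.(X + X + b.X)) → -b-> t1, -b-> t2, -b-> t3
  t2 = (rec X. b.X\{a}\{b} + b.(X + X + b.X))\{a}\{b} → stopped
  t3 = rec X. b.X\{a}\{b} + b.(X + X + b.X) → -b-> t1, -b-> t2
Coarsest stable partition (strong bisimilarity classes):
  B0 = {s0, s1, t0, t1, t3}
  B1 = {s2, t2}
s0 ∈ B0, t0 ∈ B0 → same block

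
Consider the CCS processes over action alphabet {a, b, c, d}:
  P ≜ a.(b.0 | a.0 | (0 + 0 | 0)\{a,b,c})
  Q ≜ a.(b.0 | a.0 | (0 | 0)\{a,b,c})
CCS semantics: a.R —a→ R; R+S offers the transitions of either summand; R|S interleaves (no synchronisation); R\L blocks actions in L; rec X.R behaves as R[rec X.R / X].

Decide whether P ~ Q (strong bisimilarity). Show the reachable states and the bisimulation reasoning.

P ~ Q

LTS(P): 5 reachable states
  m0 = a.(b.0 | a.0 | (0 + 0 | 0)\{a,b,c}) | ··a··> m1
  m1 = b.0 | a.0 | (0 + 0 | 0)\{a,b,c} | ··a··> m2, ··b··> m3
  m2 = b.0 | 0 | (0 + 0 | 0)\{a,b,c} | ··b··> m4
  m3 = 0 | a.0 | (0 + 0 | 0)\{a,b,c} | ··a··> m4
  m4 = 0 | 0 | (0 + 0 | 0)\{a,b,c} | (no moves)
LTS(Q): 5 reachable states
  n0 = a.(b.0 | a.0 | (0 | 0)\{a,b,c}) | ··a··> n1
  n1 = b.0 | a.0 | (0 | 0)\{a,b,c} | ··a··> n2, ··b··> n3
  n2 = b.0 | 0 | (0 | 0)\{a,b,c} | ··b··> n4
  n3 = 0 | a.0 | (0 | 0)\{a,b,c} | ··a··> n4
  n4 = 0 | 0 | (0 | 0)\{a,b,c} | (no moves)
Coarsest stable partition (strong bisimilarity classes):
  B0 = {m0, n0}
  B1 = {m1, n1}
  B2 = {m3, n3}
  B3 = {m4, n4}
  B4 = {m2, n2}
m0 ∈ B0, n0 ∈ B0 → same block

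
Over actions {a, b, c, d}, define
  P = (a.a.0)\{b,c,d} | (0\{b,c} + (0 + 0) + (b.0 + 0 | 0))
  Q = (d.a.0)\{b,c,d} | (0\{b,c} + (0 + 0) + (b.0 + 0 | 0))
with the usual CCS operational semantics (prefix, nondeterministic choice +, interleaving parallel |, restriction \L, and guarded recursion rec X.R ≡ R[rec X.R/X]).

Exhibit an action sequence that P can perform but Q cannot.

LTS(P): 6 reachable states
  m0 = (a.a.0)\{b,c,d} | (0\{b,c} + (0 + 0) + (b.0 + 0 | 0)) :: -a-> m1, -b-> m2
  m1 = (a.0)\{b,c,d} | (0\{b,c} + (0 + 0) + (b.0 + 0 | 0)) :: -a-> m3, -b-> m4
  m2 = (a.a.0)\{b,c,d} | 0 :: -a-> m4
  m3 = 0\{b,c,d} | (0\{b,c} + (0 + 0) + (b.0 + 0 | 0)) :: -b-> m5
  m4 = (a.0)\{b,c,d} | 0 :: -a-> m5
  m5 = 0\{b,c,d} | 0 :: ∅
LTS(Q): 2 reachable states
  n0 = (d.a.0)\{b,c,d} | (0\{b,c} + (0 + 0) + (b.0 + 0 | 0)) :: -b-> n1
  n1 = (d.a.0)\{b,c,d} | 0 :: ∅
Executing a from P (initial set {m0}):
  after a @ step 1: {m1}
  — P admits the full trace.
Executing a from Q (initial set {n0}):
  after a @ step 1: no successor for Q

a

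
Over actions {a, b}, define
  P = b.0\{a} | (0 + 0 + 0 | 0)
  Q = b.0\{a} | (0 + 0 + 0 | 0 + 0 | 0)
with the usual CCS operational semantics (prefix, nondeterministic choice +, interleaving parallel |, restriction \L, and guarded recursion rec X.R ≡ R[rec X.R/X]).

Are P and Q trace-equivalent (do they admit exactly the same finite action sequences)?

Reachable graph of P (2 states):
  p0 = b.0\{a} | (0 + 0 + 0 | 0) → -b-> p1
  p1 = 0\{a} | (0 + 0 + 0 | 0) → (no moves)
Reachable graph of Q (2 states):
  q0 = b.0\{a} | (0 + 0 + 0 | 0 + 0 | 0) → -b-> q1
  q1 = 0\{a} | (0 + 0 + 0 | 0 + 0 | 0) → (no moves)
Coarsest stable partition (strong bisimilarity classes):
  B0 = {p0, q0}
  B1 = {p1, q1}
p0 ∈ B0, q0 ∈ B0 → same block
Bisimilar ⇒ trace-equivalent.

traces(P) = traces(Q)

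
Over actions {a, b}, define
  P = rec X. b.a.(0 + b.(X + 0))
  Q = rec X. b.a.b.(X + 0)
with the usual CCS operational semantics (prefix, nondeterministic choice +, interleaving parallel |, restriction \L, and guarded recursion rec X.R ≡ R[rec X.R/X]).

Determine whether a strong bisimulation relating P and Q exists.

P ~ Q

Reachable graph of P (4 states):
  p0 = rec X. b.a.(0 + b.(X + 0)) ⊢ ··b··> p1
  p1 = a.(0 + b.((rec X. b.a.(0 + b.(X + 0))) + 0)) ⊢ ··a··> p2
  p2 = 0 + b.((rec X. b.a.(0 + b.(X + 0))) + 0) ⊢ ··b··> p3
  p3 = (rec X. b.a.(0 + b.(X + 0))) + 0 ⊢ ··b··> p1
Reachable graph of Q (4 states):
  q0 = rec X. b.a.b.(X + 0) ⊢ ··b··> q1
  q1 = a.b.((rec X. b.a.b.(X + 0)) + 0) ⊢ ··a··> q2
  q2 = b.((rec X. b.a.b.(X + 0)) + 0) ⊢ ··b··> q3
  q3 = (rec X. b.a.b.(X + 0)) + 0 ⊢ ··b··> q1
Partition-refinement fixed point:
  B0 = {p0, p3, q0, q3}
  B1 = {p1, q1}
  B2 = {p2, q2}
p0 ∈ B0, q0 ∈ B0 → same block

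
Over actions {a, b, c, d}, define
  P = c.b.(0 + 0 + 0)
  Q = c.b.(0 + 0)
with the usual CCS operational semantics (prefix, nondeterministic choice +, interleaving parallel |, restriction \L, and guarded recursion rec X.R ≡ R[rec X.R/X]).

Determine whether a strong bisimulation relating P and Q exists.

bisimilar

LTS(P): 3 reachable states
  p0 = c.b.(0 + 0 + 0) ⊢ -c-> p1
  p1 = b.(0 + 0 + 0) ⊢ -b-> p2
  p2 = 0 + 0 + 0 ⊢ ·
LTS(Q): 3 reachable states
  q0 = c.b.(0 + 0) ⊢ -c-> q1
  q1 = b.(0 + 0) ⊢ -b-> q2
  q2 = 0 + 0 ⊢ ·
Bisimilarity quotient blocks:
  B0 = {p0, q0}
  B1 = {p1, q1}
  B2 = {p2, q2}
p0 ∈ B0, q0 ∈ B0 → same block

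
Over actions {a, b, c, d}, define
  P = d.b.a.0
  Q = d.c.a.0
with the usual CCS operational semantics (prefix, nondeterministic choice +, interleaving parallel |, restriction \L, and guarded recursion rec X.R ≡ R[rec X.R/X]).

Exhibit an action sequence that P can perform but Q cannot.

db

P's transition system — 4 states:
  m0 = d.b.a.0 has moves --d--▸ m1
  m1 = b.a.0 has moves --b--▸ m2
  m2 = a.0 has moves --a--▸ m3
  m3 = 0 has moves ∅
Q's transition system — 4 states:
  n0 = d.c.a.0 has moves --d--▸ n1
  n1 = c.a.0 has moves --c--▸ n2
  n2 = a.0 has moves --a--▸ n3
  n3 = 0 has moves ∅
Executing db from P (initial set {m0}):
  step 1 (d): {m1}
  step 2 (b): {m2}
  P completes σ.
Executing db from Q (initial set {n0}):
  step 1 (d): {n1}
  step 2 (b): ∅ (Q stuck)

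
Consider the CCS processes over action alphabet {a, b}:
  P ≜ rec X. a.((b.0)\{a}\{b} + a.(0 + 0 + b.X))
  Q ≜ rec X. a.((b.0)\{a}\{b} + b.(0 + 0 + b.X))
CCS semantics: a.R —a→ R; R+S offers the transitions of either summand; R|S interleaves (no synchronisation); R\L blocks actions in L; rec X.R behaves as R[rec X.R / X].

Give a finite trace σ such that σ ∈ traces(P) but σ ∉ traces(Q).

aa

P's transition system — 3 states:
  s0 = rec X. a.((b.0)\{a}\{b} + a.(0 + 0 + b.X)) has moves —a→ s1
  s1 = (b.0)\{a}\{b} + a.(0 + 0 + b.(rec X. a.((b.0)\{a}\{b} + a.(0 + 0 + b.X)))) has moves —a→ s2
  s2 = 0 + 0 + b.(rec X. a.((b.0)\{a}\{b} + a.(0 + 0 + b.X))) has moves —b→ s0
Q's transition system — 3 states:
  t0 = rec X. a.((b.0)\{a}\{b} + b.(0 + 0 + b.X)) has moves —a→ t1
  t1 = (b.0)\{a}\{b} + b.(0 + 0 + b.(rec X. a.((b.0)\{a}\{b} + b.(0 + 0 + b.X)))) has moves —b→ t2
  t2 = 0 + 0 + b.(rec X. a.((b.0)\{a}\{b} + b.(0 + 0 + b.X))) has moves —b→ t0
Run σ = ⟨aa⟩ on P: start {s0}
  [1] a ⇒ {s1}
  [2] a ⇒ {s2}
  P completes σ.
Run σ = ⟨aa⟩ on Q: start {t0}
  [1] a ⇒ {t1}
  [2] a ⇒ ∅ (Q stuck)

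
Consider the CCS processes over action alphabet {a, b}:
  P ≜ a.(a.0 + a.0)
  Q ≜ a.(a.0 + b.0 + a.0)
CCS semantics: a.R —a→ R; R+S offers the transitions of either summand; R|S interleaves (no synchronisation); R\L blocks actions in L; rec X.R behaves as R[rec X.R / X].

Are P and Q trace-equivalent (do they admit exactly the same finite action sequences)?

trace-distinct — witness ⟨ab⟩

P's transition system — 3 states:
  s0 = a.(a.0 + a.0) :: -a-> s1
  s1 = a.0 + a.0 :: -a-> s2
  s2 = 0 :: ∅
Q's transition system — 3 states:
  t0 = a.(a.0 + b.0 + a.0) :: -a-> t1
  t1 = a.0 + b.0 + a.0 :: -a-> t2, -b-> t2
  t2 = 0 :: ∅
Trace ⟨ab⟩ through Q, begin at {t0}:
  step 1 (a): {t1}
  step 2 (b): {t2}
  — Q admits the full trace.
Trace ⟨ab⟩ through P, begin at {s0}:
  step 1 (a): {s1}
  step 2 (b): ∅  — P cannot continue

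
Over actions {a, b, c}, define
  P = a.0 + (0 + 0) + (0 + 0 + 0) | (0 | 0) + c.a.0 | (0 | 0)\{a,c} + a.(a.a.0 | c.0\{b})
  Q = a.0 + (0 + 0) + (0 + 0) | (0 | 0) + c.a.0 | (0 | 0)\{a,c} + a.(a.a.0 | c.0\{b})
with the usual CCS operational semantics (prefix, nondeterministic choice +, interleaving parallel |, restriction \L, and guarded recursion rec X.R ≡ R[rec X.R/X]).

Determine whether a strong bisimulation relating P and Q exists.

YES

Reachable graph of P (10 states):
  s0 = a.0 + (0 + 0) + (0 + 0 + 0) | (0 | 0) + c.a.0 | (0 | 0)\{a,c} + a.(a.a.0 | c.0\{b}) ⊢ —a→ s1, —a→ s2, —c→ s3
  s1 = 0 ⊢ stopped
  s2 = a.a.0 | c.0\{b} ⊢ —a→ s4, —c→ s5
  s3 = a.0 | (0 | 0)\{a,c} ⊢ —a→ s6
  s4 = a.0 | c.0\{b} ⊢ —a→ s7, —c→ s8
  s5 = a.a.0 | 0\{b} ⊢ —a→ s8
  s6 = 0 | (0 | 0)\{a,c} ⊢ stopped
  s7 = 0 | c.0\{b} ⊢ —c→ s9
  s8 = a.0 | 0\{b} ⊢ —a→ s9
  s9 = 0 | 0\{b} ⊢ stopped
Reachable graph of Q (10 states):
  t0 = a.0 + (0 + 0) + (0 + 0) | (0 | 0) + c.a.0 | (0 | 0)\{a,c} + a.(a.a.0 | c.0\{b}) ⊢ —a→ t1, —a→ t2, —c→ t3
  t1 = 0 ⊢ stopped
  t2 = a.a.0 | c.0\{b} ⊢ —a→ t4, —c→ t5
  t3 = a.0 | (0 | 0)\{a,c} ⊢ —a→ t6
  t4 = a.0 | c.0\{b} ⊢ —a→ t7, —c→ t8
  t5 = a.a.0 | 0\{b} ⊢ —a→ t8
  t6 = 0 | (0 | 0)\{a,c} ⊢ stopped
  t7 = 0 | c.0\{b} ⊢ —c→ t9
  t8 = a.0 | 0\{b} ⊢ —a→ t9
  t9 = 0 | 0\{b} ⊢ stopped
Coarsest stable partition (strong bisimilarity classes):
  B0 = {s0, t0}
  B1 = {s1, s6, s9, t1, t6, t9}
  B2 = {s3, s8, t3, t8}
  B3 = {s2, t2}
  B4 = {s4, t4}
  B5 = {s7, t7}
  B6 = {s5, t5}
s0 ∈ B0, t0 ∈ B0 → same block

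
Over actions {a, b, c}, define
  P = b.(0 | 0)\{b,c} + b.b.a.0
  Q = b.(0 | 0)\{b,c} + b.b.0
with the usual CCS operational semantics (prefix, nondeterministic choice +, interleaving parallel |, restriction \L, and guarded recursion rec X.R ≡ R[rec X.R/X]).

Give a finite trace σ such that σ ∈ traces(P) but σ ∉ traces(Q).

bba

P's transition system — 5 states:
  p0 = b.(0 | 0)\{b,c} + b.b.a.0 → -b-> p1, -b-> p2
  p1 = (0 | 0)\{b,c} → (no moves)
  p2 = b.a.0 → -b-> p3
  p3 = a.0 → -a-> p4
  p4 = 0 → (no moves)
Q's transition system — 4 states:
  q0 = b.(0 | 0)\{b,c} + b.b.0 → -b-> q1, -b-> q2
  q1 = (0 | 0)\{b,c} → (no moves)
  q2 = b.0 → -b-> q3
  q3 = 0 → (no moves)
Run σ = ⟨bba⟩ on P: start {p0}
  step 1 (b): {p1, p2}
  step 2 (b): {p3}
  step 3 (a): {p4}
  — P admits the full trace.
Run σ = ⟨bba⟩ on Q: start {q0}
  step 1 (b): {q1, q2}
  step 2 (b): {q3}
  step 3 (a): ∅  — Q cannot continue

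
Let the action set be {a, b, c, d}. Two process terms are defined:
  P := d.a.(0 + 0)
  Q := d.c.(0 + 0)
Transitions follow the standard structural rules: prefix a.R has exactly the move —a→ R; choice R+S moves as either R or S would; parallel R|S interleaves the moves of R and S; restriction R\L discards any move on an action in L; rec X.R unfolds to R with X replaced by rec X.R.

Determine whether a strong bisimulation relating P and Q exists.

P's transition system — 3 states:
  u0 = d.a.(0 + 0) :: =d=> u1
  u1 = a.(0 + 0) :: =a=> u2
  u2 = 0 + 0 :: (no moves)
Q's transition system — 3 states:
  v0 = d.c.(0 + 0) :: =d=> v1
  v1 = c.(0 + 0) :: =c=> v2
  v2 = 0 + 0 :: (no moves)
Partition-refinement fixed point:
  B0 = {u0}
  B1 = {u1}
  B2 = {u2, v2}
  B3 = {v0}
  B4 = {v1}
u0 ∈ B0, v0 ∈ B3 → different blocks

P ≁ Q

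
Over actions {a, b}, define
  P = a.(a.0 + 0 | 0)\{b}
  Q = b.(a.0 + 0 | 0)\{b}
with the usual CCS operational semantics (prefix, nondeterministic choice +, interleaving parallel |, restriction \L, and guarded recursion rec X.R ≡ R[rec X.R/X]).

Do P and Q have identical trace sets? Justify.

traces(P) ≠ traces(Q) — witness ⟨a⟩

LTS(P): 3 reachable states
  s0 = a.(a.0 + 0 | 0)\{b} ⊢ —a→ s1
  s1 = (a.0 + 0 | 0)\{b} ⊢ —a→ s2
  s2 = 0\{b} ⊢ ∅
LTS(Q): 3 reachable states
  t0 = b.(a.0 + 0 | 0)\{b} ⊢ —b→ t1
  t1 = (a.0 + 0 | 0)\{b} ⊢ —a→ t2
  t2 = 0\{b} ⊢ ∅
Executing a from P (initial set {s0}):
  after a @ step 1: {s1}
  P completes σ.
Executing a from Q (initial set {t0}):
  after a @ step 1: ∅ (Q stuck)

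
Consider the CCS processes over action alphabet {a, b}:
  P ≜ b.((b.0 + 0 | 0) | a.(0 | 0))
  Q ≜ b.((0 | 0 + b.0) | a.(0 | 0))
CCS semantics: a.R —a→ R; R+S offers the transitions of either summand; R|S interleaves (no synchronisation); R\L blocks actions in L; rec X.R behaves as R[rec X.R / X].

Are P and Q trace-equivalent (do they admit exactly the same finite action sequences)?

Reachable graph of P (5 states):
  s0 = b.((b.0 + 0 | 0) | a.(0 | 0)) has moves --b--▸ s1
  s1 = (b.0 + 0 | 0) | a.(0 | 0) has moves --a--▸ s2, --b--▸ s3
  s2 = (b.0 + 0 | 0) | (0 | 0) has moves --b--▸ s4
  s3 = 0 | a.(0 | 0) has moves --a--▸ s4
  s4 = 0 | (0 | 0) has moves (no moves)
Reachable graph of Q (5 states):
  t0 = b.((0 | 0 + b.0) | a.(0 | 0)) has moves --b--▸ t1
  t1 = (0 | 0 + b.0) | a.(0 | 0) has moves --a--▸ t2, --b--▸ t3
  t2 = (0 | 0 + b.0) | (0 | 0) has moves --b--▸ t4
  t3 = 0 | a.(0 | 0) has moves --a--▸ t4
  t4 = 0 | (0 | 0) has moves (no moves)
Coarsest stable partition (strong bisimilarity classes):
  B0 = {s0, t0}
  B1 = {s1, t1}
  B2 = {s2, t2}
  B3 = {s4, t4}
  B4 = {s3, t3}
s0 ∈ B0, t0 ∈ B0 → same block
Bisimilar ⇒ trace-equivalent.

YES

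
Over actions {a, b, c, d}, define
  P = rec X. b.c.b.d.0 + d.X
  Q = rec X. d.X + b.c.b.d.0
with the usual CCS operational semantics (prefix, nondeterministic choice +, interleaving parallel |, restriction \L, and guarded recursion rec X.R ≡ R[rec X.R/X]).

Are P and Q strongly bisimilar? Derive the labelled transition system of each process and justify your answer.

P ~ Q

P's transition system — 5 states:
  s0 = rec X. b.c.b.d.0 + d.X ⊢ =b=> s1, =d=> s0
  s1 = c.b.d.0 ⊢ =c=> s2
  s2 = b.d.0 ⊢ =b=> s3
  s3 = d.0 ⊢ =d=> s4
  s4 = 0 ⊢ deadlocked
Q's transition system — 5 states:
  t0 = rec X. d.X + b.c.b.d.0 ⊢ =b=> t1, =d=> t0
  t1 = c.b.d.0 ⊢ =c=> t2
  t2 = b.d.0 ⊢ =b=> t3
  t3 = d.0 ⊢ =d=> t4
  t4 = 0 ⊢ deadlocked
Bisimilarity quotient blocks:
  B0 = {s0, t0}
  B1 = {s1, t1}
  B2 = {s2, t2}
  B3 = {s3, t3}
  B4 = {s4, t4}
s0 ∈ B0, t0 ∈ B0 → same block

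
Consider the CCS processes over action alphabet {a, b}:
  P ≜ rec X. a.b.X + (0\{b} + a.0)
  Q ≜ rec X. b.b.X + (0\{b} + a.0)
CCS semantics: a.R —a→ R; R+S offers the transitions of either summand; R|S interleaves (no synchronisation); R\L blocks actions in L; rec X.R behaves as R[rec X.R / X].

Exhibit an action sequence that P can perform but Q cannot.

LTS(P): 3 reachable states
  s0 = rec X. a.b.X + (0\{b} + a.0) → =a=> s1, =a=> s2
  s1 = 0 → deadlocked
  s2 = b.(rec X. a.b.X + (0\{b} + a.0)) → =b=> s0
LTS(Q): 3 reachable states
  t0 = rec X. b.b.X + (0\{b} + a.0) → =a=> t1, =b=> t2
  t1 = 0 → deadlocked
  t2 = b.(rec X. b.b.X + (0\{b} + a.0)) → =b=> t0
Trace ⟨ab⟩ through P, begin at {s0}:
  [1] a ⇒ {s1, s2}
  [2] b ⇒ {s0}
  ✓ P
Trace ⟨ab⟩ through Q, begin at {t0}:
  [1] a ⇒ {t1}
  [2] b ⇒ no successor for Q

ab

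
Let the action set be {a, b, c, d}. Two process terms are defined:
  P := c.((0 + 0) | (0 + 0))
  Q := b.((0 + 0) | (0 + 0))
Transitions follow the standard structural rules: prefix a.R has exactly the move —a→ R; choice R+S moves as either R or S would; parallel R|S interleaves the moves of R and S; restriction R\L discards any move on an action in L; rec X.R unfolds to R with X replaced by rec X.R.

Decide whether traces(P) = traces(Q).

traces(P) ≠ traces(Q) — witness ⟨c⟩

LTS(P): 2 reachable states
  s0 = c.((0 + 0) | (0 + 0)) has moves ··c··> s1
  s1 = (0 + 0) | (0 + 0) has moves ∅
LTS(Q): 2 reachable states
  t0 = b.((0 + 0) | (0 + 0)) has moves ··b··> t1
  t1 = (0 + 0) | (0 + 0) has moves ∅
Trace ⟨c⟩ through P, begin at {s0}:
  [1] c ⇒ {s1}
  ✓ P
Trace ⟨c⟩ through Q, begin at {t0}:
  [1] c ⇒ no successor for Q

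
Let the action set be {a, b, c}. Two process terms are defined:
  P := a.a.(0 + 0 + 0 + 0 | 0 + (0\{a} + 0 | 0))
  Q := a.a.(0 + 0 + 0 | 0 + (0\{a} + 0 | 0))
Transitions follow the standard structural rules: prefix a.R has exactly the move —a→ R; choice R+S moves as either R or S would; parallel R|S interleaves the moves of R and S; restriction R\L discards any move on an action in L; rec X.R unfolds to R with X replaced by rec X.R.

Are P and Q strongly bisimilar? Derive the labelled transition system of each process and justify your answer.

bisimilar

LTS(P): 3 reachable states
  m0 = a.a.(0 + 0 + 0 + 0 | 0 + (0\{a} + 0 | 0)) :: --a--▸ m1
  m1 = a.(0 + 0 + 0 + 0 | 0 + (0\{a} + 0 | 0)) :: --a--▸ m2
  m2 = 0 + 0 + 0 + 0 | 0 + (0\{a} + 0 | 0) :: deadlocked
LTS(Q): 3 reachable states
  n0 = a.a.(0 + 0 + 0 | 0 + (0\{a} + 0 | 0)) :: --a--▸ n1
  n1 = a.(0 + 0 + 0 | 0 + (0\{a} + 0 | 0)) :: --a--▸ n2
  n2 = 0 + 0 + 0 | 0 + (0\{a} + 0 | 0) :: deadlocked
Bisimilarity quotient blocks:
  B0 = {m0, n0}
  B1 = {m1, n1}
  B2 = {m2, n2}
m0 ∈ B0, n0 ∈ B0 → same block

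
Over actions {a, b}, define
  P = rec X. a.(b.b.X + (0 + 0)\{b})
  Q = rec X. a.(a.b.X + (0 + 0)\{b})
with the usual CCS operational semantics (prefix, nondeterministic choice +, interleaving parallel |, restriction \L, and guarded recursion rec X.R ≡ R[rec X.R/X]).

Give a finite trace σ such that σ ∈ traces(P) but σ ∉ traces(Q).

Reachable graph of P (3 states):
  u0 = rec X. a.(b.b.X + (0 + 0)\{b}) ⊢ --a--▸ u1
  u1 = b.b.(rec X. a.(b.b.X + (0 + 0)\{b})) + (0 + 0)\{b} ⊢ --b--▸ u2
  u2 = b.(rec X. a.(b.b.X + (0 + 0)\{b})) ⊢ --b--▸ u0
Reachable graph of Q (3 states):
  v0 = rec X. a.(a.b.X + (0 + 0)\{b}) ⊢ --a--▸ v1
  v1 = a.b.(rec X. a.(a.b.X + (0 + 0)\{b})) + (0 + 0)\{b} ⊢ --a--▸ v2
  v2 = b.(rec X. a.(a.b.X + (0 + 0)\{b})) ⊢ --b--▸ v0
Executing ab from P (initial set {u0}):
  [1] a ⇒ {u1}
  [2] b ⇒ {u2}
  ✓ P
Executing ab from Q (initial set {v0}):
  [1] a ⇒ {v1}
  [2] b ⇒ no successor for Q

ab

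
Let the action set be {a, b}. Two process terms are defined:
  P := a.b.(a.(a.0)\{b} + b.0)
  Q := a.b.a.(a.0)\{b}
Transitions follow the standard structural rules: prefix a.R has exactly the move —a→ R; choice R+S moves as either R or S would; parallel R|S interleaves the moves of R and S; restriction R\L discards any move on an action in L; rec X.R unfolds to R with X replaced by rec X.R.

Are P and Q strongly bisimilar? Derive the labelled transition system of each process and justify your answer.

Reachable graph of P (6 states):
  s0 = a.b.(a.(a.0)\{b} + b.0) has moves -a-> s1
  s1 = b.(a.(a.0)\{b} + b.0) has moves -b-> s2
  s2 = a.(a.0)\{b} + b.0 has moves -a-> s3, -b-> s4
  s3 = (a.0)\{b} has moves -a-> s5
  s4 = 0 has moves stopped
  s5 = 0\{b} has moves stopped
Reachable graph of Q (5 states):
  t0 = a.b.a.(a.0)\{b} has moves -a-> t1
  t1 = b.a.(a.0)\{b} has moves -b-> t2
  t2 = a.(a.0)\{b} has moves -a-> t3
  t3 = (a.0)\{b} has moves -a-> t4
  t4 = 0\{b} has moves stopped
Bisimilarity quotient blocks:
  B0 = {s0}
  B1 = {s1}
  B2 = {s2}
  B3 = {s3, t3}
  B4 = {s4, s5, t4}
  B5 = {t0}
  B6 = {t1}
  B7 = {t2}
s0 ∈ B0, t0 ∈ B5 → different blocks

NO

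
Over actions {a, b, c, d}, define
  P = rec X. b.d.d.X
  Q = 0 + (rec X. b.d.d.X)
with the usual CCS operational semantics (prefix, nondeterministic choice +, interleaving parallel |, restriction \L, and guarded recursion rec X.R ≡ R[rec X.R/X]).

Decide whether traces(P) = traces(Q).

Reachable graph of P (3 states):
  m0 = rec X. b.d.d.X :: -b-> m1
  m1 = d.d.(rec X. b.d.d.X) :: -d-> m2
  m2 = d.(rec X. b.d.d.X) :: -d-> m0
Reachable graph of Q (4 states):
  n0 = 0 + (rec X. b.d.d.X) :: -b-> n1
  n1 = d.d.(rec X. b.d.d.X) :: -d-> n2
  n2 = d.(rec X. b.d.d.X) :: -d-> n3
  n3 = rec X. b.d.d.X :: -b-> n1
Bisimilarity quotient blocks:
  B0 = {m0, n0, n3}
  B1 = {m1, n1}
  B2 = {m2, n2}
m0 ∈ B0, n0 ∈ B0 → same block
Bisimilar ⇒ trace-equivalent.

trace-equivalent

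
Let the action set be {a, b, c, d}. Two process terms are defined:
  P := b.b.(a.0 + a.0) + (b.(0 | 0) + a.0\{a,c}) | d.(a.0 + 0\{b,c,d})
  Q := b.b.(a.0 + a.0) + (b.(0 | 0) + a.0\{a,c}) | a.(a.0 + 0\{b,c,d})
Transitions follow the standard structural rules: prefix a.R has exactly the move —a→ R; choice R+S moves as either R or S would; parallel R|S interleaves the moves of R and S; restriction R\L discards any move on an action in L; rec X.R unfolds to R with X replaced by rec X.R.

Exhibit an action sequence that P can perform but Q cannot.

P's transition system — 12 states:
  p0 = b.b.(a.0 + a.0) + (b.(0 | 0) + a.0\{a,c}) | d.(a.0 + 0\{b,c,d}) ⊢ --a--▸ p1, --b--▸ p2, --b--▸ p3, --d--▸ p4
  p1 = 0\{a,c} | d.(a.0 + 0\{b,c,d}) ⊢ --d--▸ p5
  p2 = 0 | 0 | d.(a.0 + 0\{b,c,d}) ⊢ --d--▸ p6
  p3 = b.(a.0 + a.0) ⊢ --b--▸ p7
  p4 = (b.(0 | 0) + a.0\{a,c}) | (a.0 + 0\{b,c,d}) ⊢ --a--▸ p5, --a--▸ p8, --b--▸ p6
  p5 = 0\{a,c} | (a.0 + 0\{b,c,d}) ⊢ --a--▸ p9
  p6 = 0 | 0 | (a.0 + 0\{b,c,d}) ⊢ --a--▸ p10
  p7 = a.0 + a.0 ⊢ --a--▸ p11
  p8 = (b.(0 | 0) + a.0\{a,c}) | 0 ⊢ --a--▸ p9, --b--▸ p10
  p9 = 0\{a,c} | 0 ⊢ ·
  p10 = 0 | 0 | 0 ⊢ ·
  p11 = 0 ⊢ ·
Q's transition system — 12 states:
  q0 = b.b.(a.0 + a.0) + (b.(0 | 0) + a.0\{a,c}) | a.(a.0 + 0\{b,c,d}) ⊢ --a--▸ q1, --a--▸ q2, --b--▸ q3, --b--▸ q4
  q1 = (b.(0 | 0) + a.0\{a,c}) | (a.0 + 0\{b,c,d}) ⊢ --a--▸ q5, --a--▸ q6, --b--▸ q7
  q2 = 0\{a,c} | a.(a.0 + 0\{b,c,d}) ⊢ --a--▸ q6
  q3 = 0 | 0 | a.(a.0 + 0\{b,c,d}) ⊢ --a--▸ q7
  q4 = b.(a.0 + a.0) ⊢ --b--▸ q8
  q5 = (b.(0 | 0) + a.0\{a,c}) | 0 ⊢ --a--▸ q9, --b--▸ q10
  q6 = 0\{a,c} | (a.0 + 0\{b,c,d}) ⊢ --a--▸ q9
  q7 = 0 | 0 | (a.0 + 0\{b,c,d}) ⊢ --a--▸ q10
  q8 = a.0 + a.0 ⊢ --a--▸ q11
  q9 = 0\{a,c} | 0 ⊢ ·
  q10 = 0 | 0 | 0 ⊢ ·
  q11 = 0 ⊢ ·
Executing d from P (initial set {p0}):
  step 1 (d): {p4}
  ✓ P
Executing d from Q (initial set {q0}):
  step 1 (d): ∅  — Q cannot continue

d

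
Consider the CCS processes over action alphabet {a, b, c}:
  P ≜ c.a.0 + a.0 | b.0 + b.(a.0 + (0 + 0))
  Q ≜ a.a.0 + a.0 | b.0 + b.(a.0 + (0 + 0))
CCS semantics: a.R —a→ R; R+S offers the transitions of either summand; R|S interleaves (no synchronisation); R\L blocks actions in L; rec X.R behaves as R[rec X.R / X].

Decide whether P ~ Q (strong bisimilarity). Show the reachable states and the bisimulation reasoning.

P's transition system — 7 states:
  p0 = c.a.0 + a.0 | b.0 + b.(a.0 + (0 + 0)) | —a→ p1, —b→ p2, —b→ p3, —c→ p4
  p1 = 0 | b.0 | —b→ p5
  p2 = a.0 + (0 + 0) | —a→ p6
  p3 = a.0 | 0 | —a→ p5
  p4 = a.0 | —a→ p6
  p5 = 0 | 0 | (no moves)
  p6 = 0 | (no moves)
Q's transition system — 7 states:
  q0 = a.a.0 + a.0 | b.0 + b.(a.0 + (0 + 0)) | —a→ q1, —a→ q2, —b→ q3, —b→ q4
  q1 = 0 | b.0 | —b→ q5
  q2 = a.0 | —a→ q6
  q3 = a.0 + (0 + 0) | —a→ q6
  q4 = a.0 | 0 | —a→ q5
  q5 = 0 | 0 | (no moves)
  q6 = 0 | (no moves)
Partition-refinement fixed point:
  B0 = {p0}
  B1 = {p1, q1}
  B2 = {p5, p6, q5, q6}
  B3 = {p2, p3, p4, q2, q3, q4}
  B4 = {q0}
p0 ∈ B0, q0 ∈ B4 → different blocks

NO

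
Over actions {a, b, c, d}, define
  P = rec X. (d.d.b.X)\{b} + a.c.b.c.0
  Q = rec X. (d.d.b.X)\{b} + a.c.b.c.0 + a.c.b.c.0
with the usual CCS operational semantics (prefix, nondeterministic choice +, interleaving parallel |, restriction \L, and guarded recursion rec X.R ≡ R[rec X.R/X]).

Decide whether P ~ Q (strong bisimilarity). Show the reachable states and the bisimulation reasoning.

P ~ Q

P's transition system — 7 states:
  m0 = rec X. (d.d.b.X)\{b} + a.c.b.c.0 ⊢ --a--▸ m1, --d--▸ m2
  m1 = c.b.c.0 ⊢ --c--▸ m3
  m2 = (d.b.(rec X. (d.d.b.X)\{b} + a.c.b.c.0))\{b} ⊢ --d--▸ m4
  m3 = b.c.0 ⊢ --b--▸ m5
  m4 = (b.(rec X. (d.d.b.X)\{b} + a.c.b.c.0))\{b} ⊢ stopped
  m5 = c.0 ⊢ --c--▸ m6
  m6 = 0 ⊢ stopped
Q's transition system — 7 states:
  n0 = rec X. (d.d.b.X)\{b} + a.c.b.c.0 + a.c.b.c.0 ⊢ --a--▸ n1, --d--▸ n2
  n1 = c.b.c.0 ⊢ --c--▸ n3
  n2 = (d.b.(rec X. (d.d.b.X)\{b} + a.c.b.c.0 + a.c.b.c.0))\{b} ⊢ --d--▸ n4
  n3 = b.c.0 ⊢ --b--▸ n5
  n4 = (b.(rec X. (d.d.b.X)\{b} + a.c.b.c.0 + a.c.b.c.0))\{b} ⊢ stopped
  n5 = c.0 ⊢ --c--▸ n6
  n6 = 0 ⊢ stopped
Coarsest stable partition (strong bisimilarity classes):
  B0 = {m0, n0}
  B1 = {m1, n1}
  B2 = {m3, n3}
  B3 = {m5, n5}
  B4 = {m4, m6, n4, n6}
  B5 = {m2, n2}
m0 ∈ B0, n0 ∈ B0 → same block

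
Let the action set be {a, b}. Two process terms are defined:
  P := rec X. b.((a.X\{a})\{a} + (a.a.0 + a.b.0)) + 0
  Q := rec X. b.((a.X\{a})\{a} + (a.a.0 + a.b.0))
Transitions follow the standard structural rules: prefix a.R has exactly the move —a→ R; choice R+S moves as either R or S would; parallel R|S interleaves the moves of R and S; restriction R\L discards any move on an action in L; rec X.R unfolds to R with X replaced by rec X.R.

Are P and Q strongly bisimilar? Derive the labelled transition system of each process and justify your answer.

P ~ Q

Reachable graph of P (5 states):
  u0 = rec X. b.((a.X\{a})\{a} + (a.a.0 + a.b.0)) + 0 ⊢ -b-> u1
  u1 = (a.(rec X. b.((a.X\{a})\{a} + (a.a.0 + a.b.0)) + 0)\{a})\{a} + (a.a.0 + a.b.0) ⊢ -a-> u2, -a-> u3
  u2 = a.0 ⊢ -a-> u4
  u3 = b.0 ⊢ -b-> u4
  u4 = 0 ⊢ ∅
Reachable graph of Q (5 states):
  v0 = rec X. b.((a.X\{a})\{a} + (a.a.0 + a.b.0)) ⊢ -b-> v1
  v1 = (a.(rec X. b.((a.X\{a})\{a} + (a.a.0 + a.b.0)))\{a})\{a} + (a.a.0 + a.b.0) ⊢ -a-> v2, -a-> v3
  v2 = a.0 ⊢ -a-> v4
  v3 = b.0 ⊢ -b-> v4
  v4 = 0 ⊢ ∅
Bisimilarity quotient blocks:
  B0 = {u0, v0}
  B1 = {u1, v1}
  B2 = {u3, v3}
  B3 = {u4, v4}
  B4 = {u2, v2}
u0 ∈ B0, v0 ∈ B0 → same block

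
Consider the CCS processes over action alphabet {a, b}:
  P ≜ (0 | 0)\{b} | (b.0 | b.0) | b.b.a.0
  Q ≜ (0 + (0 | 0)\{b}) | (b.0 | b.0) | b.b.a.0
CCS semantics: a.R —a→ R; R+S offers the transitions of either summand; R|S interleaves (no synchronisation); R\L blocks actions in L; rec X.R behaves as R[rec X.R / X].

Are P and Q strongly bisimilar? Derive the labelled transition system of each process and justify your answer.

bisimilar

P's transition system — 16 states:
  s0 = (0 | 0)\{b} | (b.0 | b.0) | b.b.a.0 | ··b··> s1, ··b··> s2, ··b··> s3
  s1 = (0 | 0)\{b} | (0 | b.0) | b.b.a.0 | ··b··> s4, ··b··> s5
  s2 = (0 | 0)\{b} | (b.0 | 0) | b.b.a.0 | ··b··> s4, ··b··> s6
  s3 = (0 | 0)\{b} | (b.0 | b.0) | b.a.0 | ··b··> s5, ··b··> s6, ··b··> s7
  s4 = (0 | 0)\{b} | (0 | 0) | b.b.a.0 | ··b··> s8
  s5 = (0 | 0)\{b} | (0 | b.0) | b.a.0 | ··b··> s8, ··b··> s9
  s6 = (0 | 0)\{b} | (b.0 | 0) | b.a.0 | ··b··> s10, ··b··> s8
  s7 = (0 | 0)\{b} | (b.0 | b.0) | a.0 | ··a··> s11, ··b··> s10, ··b··> s9
  s8 = (0 | 0)\{b} | (0 | 0) | b.a.0 | ··b··> s12
  s9 = (0 | 0)\{b} | (0 | b.0) | a.0 | ··a··> s13, ··b··> s12
  s10 = (0 | 0)\{b} | (b.0 | 0) | a.0 | ··a··> s14, ··b··> s12
  s11 = (0 | 0)\{b} | (b.0 | b.0) | 0 | ··b··> s13, ··b··> s14
  s12 = (0 | 0)\{b} | (0 | 0) | a.0 | ··a··> s15
  s13 = (0 | 0)\{b} | (0 | b.0) | 0 | ··b··> s15
  s14 = (0 | 0)\{b} | (b.0 | 0) | 0 | ··b··> s15
  s15 = (0 | 0)\{b} | (0 | 0) | 0 | deadlocked
Q's transition system — 16 states:
  t0 = (0 + (0 | 0)\{b}) | (b.0 | b.0) | b.b.a.0 | ··b··> t1, ··b··> t2, ··b··> t3
  t1 = (0 + (0 | 0)\{b}) | (0 | b.0) | b.b.a.0 | ··b··> t4, ··b··> t5
  t2 = (0 + (0 | 0)\{b}) | (b.0 | 0) | b.b.a.0 | ··b··> t4, ··b··> t6
  t3 = (0 + (0 | 0)\{b}) | (b.0 | b.0) | b.a.0 | ··b··> t5, ··b··> t6, ··b··> t7
  t4 = (0 + (0 | 0)\{b}) | (0 | 0) | b.b.a.0 | ··b··> t8
  t5 = (0 + (0 | 0)\{b}) | (0 | b.0) | b.a.0 | ··b··> t8, ··b··> t9
  t6 = (0 + (0 | 0)\{b}) | (b.0 | 0) | b.a.0 | ··b··> t10, ··b··> t8
  t7 = (0 + (0 | 0)\{b}) | (b.0 | b.0) | a.0 | ··a··> t11, ··b··> t10, ··b··> t9
  t8 = (0 + (0 | 0)\{b}) | (0 | 0) | b.a.0 | ··b··> t12
  t9 = (0 + (0 | 0)\{b}) | (0 | b.0) | a.0 | ··a··> t13, ··b··> t12
  t10 = (0 + (0 | 0)\{b}) | (b.0 | 0) | a.0 | ··a··> t14, ··b··> t12
  t11 = (0 + (0 | 0)\{b}) | (b.0 | b.0) | 0 | ··b··> t13, ··b··> t14
  t12 = (0 + (0 | 0)\{b}) | (0 | 0) | a.0 | ··a··> t15
  t13 = (0 + (0 | 0)\{b}) | (0 | b.0) | 0 | ··b··> t15
  t14 = (0 + (0 | 0)\{b}) | (b.0 | 0) | 0 | ··b··> t15
  t15 = (0 + (0 | 0)\{b}) | (0 | 0) | 0 | deadlocked
Bisimilarity quotient blocks:
  B0 = {s0, t0}
  B1 = {s1, s2, t1, t2}
  B2 = {s4, t4}
  B3 = {s8, t8}
  B4 = {s12, t12}
  B5 = {s15, t15}
  B6 = {s5, s6, t5, t6}
  B7 = {s10, s9, t10, t9}
  B8 = {s13, s14, t13, t14}
  B9 = {s3, t3}
  B10 = {s7, t7}
  B11 = {s11, t11}
s0 ∈ B0, t0 ∈ B0 → same block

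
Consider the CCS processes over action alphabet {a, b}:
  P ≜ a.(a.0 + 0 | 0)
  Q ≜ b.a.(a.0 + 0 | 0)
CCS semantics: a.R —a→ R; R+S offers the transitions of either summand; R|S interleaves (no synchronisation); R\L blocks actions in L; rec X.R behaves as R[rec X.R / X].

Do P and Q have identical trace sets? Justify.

traces(P) ≠ traces(Q) — witness ⟨a⟩

Reachable graph of P (3 states):
  u0 = a.(a.0 + 0 | 0) :: —a→ u1
  u1 = a.0 + 0 | 0 :: —a→ u2
  u2 = 0 :: ∅
Reachable graph of Q (4 states):
  v0 = b.a.(a.0 + 0 | 0) :: —b→ v1
  v1 = a.(a.0 + 0 | 0) :: —a→ v2
  v2 = a.0 + 0 | 0 :: —a→ v3
  v3 = 0 :: ∅
Run σ = ⟨a⟩ on P: start {u0}
  [1] a ⇒ {u1}
  P completes σ.
Run σ = ⟨a⟩ on Q: start {v0}
  [1] a ⇒ no successor for Q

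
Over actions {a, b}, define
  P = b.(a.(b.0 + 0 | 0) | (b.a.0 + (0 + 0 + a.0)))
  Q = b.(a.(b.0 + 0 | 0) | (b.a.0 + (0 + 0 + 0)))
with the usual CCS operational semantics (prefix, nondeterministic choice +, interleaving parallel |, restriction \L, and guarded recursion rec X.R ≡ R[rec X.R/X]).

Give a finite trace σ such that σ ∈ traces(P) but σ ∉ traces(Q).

P's transition system — 10 states:
  p0 = b.(a.(b.0 + 0 | 0) | (b.a.0 + (0 + 0 + a.0))) | -b-> p1
  p1 = a.(b.0 + 0 | 0) | (b.a.0 + (0 + 0 + a.0)) | -a-> p2, -a-> p3, -b-> p4
  p2 = (b.0 + 0 | 0) | (b.a.0 + (0 + 0 + a.0)) | -a-> p5, -b-> p6, -b-> p7
  p3 = a.(b.0 + 0 | 0) | 0 | -a-> p5
  p4 = a.(b.0 + 0 | 0) | a.0 | -a-> p3, -a-> p6
  p5 = (b.0 + 0 | 0) | 0 | -b-> p8
  p6 = (b.0 + 0 | 0) | a.0 | -a-> p5, -b-> p9
  p7 = 0 | (b.a.0 + (0 + 0 + a.0)) | -a-> p8, -b-> p9
  p8 = 0 | 0 | deadlocked
  p9 = 0 | a.0 | -a-> p8
Q's transition system — 10 states:
  q0 = b.(a.(b.0 + 0 | 0) | (b.a.0 + (0 + 0 + 0))) | -b-> q1
  q1 = a.(b.0 + 0 | 0) | (b.a.0 + (0 + 0 + 0)) | -a-> q2, -b-> q3
  q2 = (b.0 + 0 | 0) | (b.a.0 + (0 + 0 + 0)) | -b-> q4, -b-> q5
  q3 = a.(b.0 + 0 | 0) | a.0 | -a-> q4, -a-> q6
  q4 = (b.0 + 0 | 0) | a.0 | -a-> q7, -b-> q8
  q5 = 0 | (b.a.0 + (0 + 0 + 0)) | -b-> q8
  q6 = a.(b.0 + 0 | 0) | 0 | -a-> q7
  q7 = (b.0 + 0 | 0) | 0 | -b-> q9
  q8 = 0 | a.0 | -a-> q9
  q9 = 0 | 0 | deadlocked
Executing baa from P (initial set {p0}):
  step 1 (b): {p1}
  step 2 (a): {p2, p3}
  step 3 (a): {p5}
  P completes σ.
Executing baa from Q (initial set {q0}):
  step 1 (b): {q1}
  step 2 (a): {q2}
  step 3 (a): ∅  — Q cannot continue

baa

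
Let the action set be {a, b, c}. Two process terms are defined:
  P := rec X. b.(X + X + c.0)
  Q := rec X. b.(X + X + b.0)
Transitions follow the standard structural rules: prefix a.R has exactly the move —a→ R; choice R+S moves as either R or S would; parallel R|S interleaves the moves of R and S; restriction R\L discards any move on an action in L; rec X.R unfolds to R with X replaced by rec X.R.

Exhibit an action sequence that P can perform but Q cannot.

bc

P's transition system — 3 states:
  u0 = rec X. b.(X + X + c.0) ⊢ --b--▸ u1
  u1 = (rec X. b.(X + X + c.0)) + (rec X. b.(X + X + c.0)) + c.0 ⊢ --b--▸ u1, --c--▸ u2
  u2 = 0 ⊢ deadlocked
Q's transition system — 3 states:
  v0 = rec X. b.(X + X + b.0) ⊢ --b--▸ v1
  v1 = (rec X. b.(X + X + b.0)) + (rec X. b.(X + X + b.0)) + b.0 ⊢ --b--▸ v1, --b--▸ v2
  v2 = 0 ⊢ deadlocked
Trace ⟨bc⟩ through P, begin at {u0}:
  step 1 (b): {u1}
  step 2 (c): {u2}
  P completes σ.
Trace ⟨bc⟩ through Q, begin at {v0}:
  step 1 (b): {v1}
  step 2 (c): ∅ (Q stuck)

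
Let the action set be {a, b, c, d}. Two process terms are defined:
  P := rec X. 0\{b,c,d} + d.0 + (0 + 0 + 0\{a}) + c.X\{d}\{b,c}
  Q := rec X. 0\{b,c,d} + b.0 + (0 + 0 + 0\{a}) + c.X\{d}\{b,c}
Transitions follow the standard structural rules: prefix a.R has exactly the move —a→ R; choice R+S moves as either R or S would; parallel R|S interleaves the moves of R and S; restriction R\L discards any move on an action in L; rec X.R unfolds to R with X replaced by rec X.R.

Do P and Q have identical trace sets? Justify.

traces(P) ≠ traces(Q) — witness ⟨d⟩

LTS(P): 3 reachable states
  p0 = rec X. 0\{b,c,d} + d.0 + (0 + 0 + 0\{a}) + c.X\{d}\{b,c} | ··c··> p1, ··d··> p2
  p1 = (rec X. 0\{b,c,d} + d.0 + (0 + 0 + 0\{a}) + c.X\{d}\{b,c})\{d}\{b,c} | ·
  p2 = 0 | ·
LTS(Q): 3 reachable states
  q0 = rec X. 0\{b,c,d} + b.0 + (0 + 0 + 0\{a}) + c.X\{d}\{b,c} | ··b··> q1, ··c··> q2
  q1 = 0 | ·
  q2 = (rec X. 0\{b,c,d} + b.0 + (0 + 0 + 0\{a}) + c.X\{d}\{b,c})\{d}\{b,c} | ·
Executing d from P (initial set {p0}):
  step 1 (d): {p2}
  — P admits the full trace.
Executing d from Q (initial set {q0}):
  step 1 (d): ∅ (Q stuck)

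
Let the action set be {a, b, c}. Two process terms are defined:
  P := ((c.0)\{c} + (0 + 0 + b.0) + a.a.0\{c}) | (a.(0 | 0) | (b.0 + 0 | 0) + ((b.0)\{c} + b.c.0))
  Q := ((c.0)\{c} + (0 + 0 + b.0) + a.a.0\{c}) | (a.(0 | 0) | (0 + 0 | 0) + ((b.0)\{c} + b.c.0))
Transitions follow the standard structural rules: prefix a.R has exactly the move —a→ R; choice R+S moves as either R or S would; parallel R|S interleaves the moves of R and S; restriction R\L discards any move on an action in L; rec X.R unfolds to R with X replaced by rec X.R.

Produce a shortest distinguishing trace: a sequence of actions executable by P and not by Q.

LTS(P): 28 reachable states
  u0 = ((c.0)\{c} + (0 + 0 + b.0) + a.a.0\{c}) | (a.(0 | 0) | (b.0 + 0 | 0) + ((b.0)\{c} + b.c.0)) ⊢ ··a··> u1, ··a··> u2, ··b··> u3, ··b··> u4, ··b··> u5, ··b··> u6
  u1 = ((c.0)\{c} + (0 + 0 + b.0) + a.a.0\{c}) | (0 | 0 | (b.0 + 0 | 0)) ⊢ ··a··> u7, ··b··> u8, ··b··> u9
  u2 = a.0\{c} | (a.(0 | 0) | (b.0 + 0 | 0) + ((b.0)\{c} + b.c.0)) ⊢ ··a··> u10, ··a··> u7, ··b··> u11, ··b··> u12, ··b··> u13
  u3 = ((c.0)\{c} + (0 + 0 + b.0) + a.a.0\{c}) | (a.(0 | 0) | 0) ⊢ ··a··> u11, ··a··> u8, ··b··> u14
  u4 = ((c.0)\{c} + (0 + 0 + b.0) + a.a.0\{c}) | 0\{c} ⊢ ··a··> u12, ··b··> u15
  u5 = ((c.0)\{c} + (0 + 0 + b.0) + a.a.0\{c}) | c.0 ⊢ ··a··> u13, ··b··> u16, ··c··> u17
  u6 = 0 | (a.(0 | 0) | (b.0 + 0 | 0) + ((b.0)\{c} + b.c.0)) ⊢ ··a··> u9, ··b··> u14, ··b··> u15, ··b··> u16
  u7 = a.0\{c} | (0 | 0 | (b.0 + 0 | 0)) ⊢ ··a··> u18, ··b··> u19
  u8 = ((c.0)\{c} + (0 + 0 + b.0) + a.a.0\{c}) | (0 | 0 | 0) ⊢ ··a··> u19, ··b··> u20
  u9 = 0 | (0 | 0 | (b.0 + 0 | 0)) ⊢ ··b··> u20
  u10 = 0\{c} | (a.(0 | 0) | (b.0 + 0 | 0) + ((b.0)\{c} + b.c.0)) ⊢ ··a··> u18, ··b··> u21, ··b··> u22, ··b··> u23
  u11 = a.0\{c} | (a.(0 | 0) | 0) ⊢ ··a··> u19, ··a··> u21
  u12 = a.0\{c} | 0\{c} ⊢ ··a··> u22
  u13 = a.0\{c} | c.0 ⊢ ··a··> u23, ··c··> u24
  u14 = 0 | (a.(0 | 0) | 0) ⊢ ··a··> u20
  u15 = 0 | 0\{c} ⊢ deadlocked
  u16 = 0 | c.0 ⊢ ··c··> u25
  u17 = ((c.0)\{c} + (0 + 0 + b.0) + a.a.0\{c}) | 0 ⊢ ··a··> u24, ··b··> u25
  u18 = 0\{c} | (0 | 0 | (b.0 + 0 | 0)) ⊢ ··b··> u26
  u19 = a.0\{c} | (0 | 0 | 0) ⊢ ··a··> u26
  u20 = 0 | (0 | 0 | 0) ⊢ deadlocked
  u21 = 0\{c} | (a.(0 | 0) | 0) ⊢ ··a··> u26
  u22 = 0\{c} | 0\{c} ⊢ deadlocked
  u23 = 0\{c} | c.0 ⊢ ··c··> u27
  u24 = a.0\{c} | 0 ⊢ ··a··> u27
  u25 = 0 | 0 ⊢ deadlocked
  u26 = 0\{c} | (0 | 0 | 0) ⊢ deadlocked
  u27 = 0\{c} | 0 ⊢ deadlocked
LTS(Q): 20 reachable states
  v0 = ((c.0)\{c} + (0 + 0 + b.0) + a.a.0\{c}) | (a.(0 | 0) | (0 + 0 | 0) + ((b.0)\{c} + b.c.0)) ⊢ ··a··> v1, ··a··> v2, ··b··> v3, ··b··> v4, ··b··> v5
  v1 = ((c.0)\{c} + (0 + 0 + b.0) + a.a.0\{c}) | (0 | 0 | (0 + 0 | 0)) ⊢ ··a··> v6, ··b··> v7
  v2 = a.0\{c} | (a.(0 | 0) | (0 + 0 | 0) + ((b.0)\{c} + b.c.0)) ⊢ ··a··> v6, ··a··> v8, ··b··> v10, ··b··> v9
  v3 = ((c.0)\{c} + (0 + 0 + b.0) + a.a.0\{c}) | 0\{c} ⊢ ··a··> v9, ··b··> v11
  v4 = ((c.0)\{c} + (0 + 0 + b.0) + a.a.0\{c}) | c.0 ⊢ ··a··> v10, ··b··> v12, ··c··> v13
  v5 = 0 | (a.(0 | 0) | (0 + 0 | 0) + ((b.0)\{c} + b.c.0)) ⊢ ··a··> v7, ··b··> v11, ··b··> v12
  v6 = a.0\{c} | (0 | 0 | (0 + 0 | 0)) ⊢ ··a··> v14
  v7 = 0 | (0 | 0 | (0 + 0 | 0)) ⊢ deadlocked
  v8 = 0\{c} | (a.(0 | 0) | (0 + 0 | 0) + ((b.0)\{c} + b.c.0)) ⊢ ··a··> v14, ··b··> v15, ··b··> v16
  v9 = a.0\{c} | 0\{c} ⊢ ··a··> v15
  v10 = a.0\{c} | c.0 ⊢ ··a··> v16, ··c··> v17
  v11 = 0 | 0\{c} ⊢ deadlocked
  v12 = 0 | c.0 ⊢ ··c··> v18
  v13 = ((c.0)\{c} + (0 + 0 + b.0) + a.a.0\{c}) | 0 ⊢ ··a··> v17, ··b··> v18
  v14 = 0\{c} | (0 | 0 | (0 + 0 | 0)) ⊢ deadlocked
  v15 = 0\{c} | 0\{c} ⊢ deadlocked
  v16 = 0\{c} | c.0 ⊢ ··c··> v19
  v17 = a.0\{c} | 0 ⊢ ··a··> v19
  v18 = 0 | 0 ⊢ deadlocked
  v19 = 0\{c} | 0 ⊢ deadlocked
Run σ = ⟨abb⟩ on P: start {u0}
  after a @ step 1: {u1, u2}
  after b @ step 2: {u11, u12, u13, u8, u9}
  after b @ step 3: {u20}
  P completes σ.
Run σ = ⟨abb⟩ on Q: start {v0}
  after a @ step 1: {v1, v2}
  after b @ step 2: {v10, v7, v9}
  after b @ step 3: no successor for Q

abb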